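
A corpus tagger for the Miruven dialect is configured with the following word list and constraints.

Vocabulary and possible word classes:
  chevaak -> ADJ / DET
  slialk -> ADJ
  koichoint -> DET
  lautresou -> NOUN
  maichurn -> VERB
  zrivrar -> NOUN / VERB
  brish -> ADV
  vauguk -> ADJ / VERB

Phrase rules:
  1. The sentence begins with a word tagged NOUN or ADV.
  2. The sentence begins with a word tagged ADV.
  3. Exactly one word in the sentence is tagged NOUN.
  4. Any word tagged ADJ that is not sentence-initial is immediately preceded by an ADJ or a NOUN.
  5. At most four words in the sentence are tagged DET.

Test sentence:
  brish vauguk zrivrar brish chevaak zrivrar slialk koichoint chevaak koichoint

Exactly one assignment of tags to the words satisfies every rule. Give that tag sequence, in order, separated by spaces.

Candidates per position — 1:brish {ADV}; 2:vauguk {ADJ,VERB}; 3:zrivrar {NOUN,VERB}; 4:brish {ADV}; 5:chevaak {ADJ,DET}; 6:zrivrar {NOUN,VERB}; 7:slialk {ADJ}; 8:koichoint {DET}; 9:chevaak {ADJ,DET}; 10:koichoint {DET}.
Position 2: tagging it ADJ would leave rule 4 unsatisfiable, so it must be VERB.
Position 5: tagging it ADJ would leave rule 4 unsatisfiable, so it must be DET.
Position 6: tagging it VERB would leave rule 4 unsatisfiable, so it must be NOUN.
Position 9: tagging it ADJ would leave rule 4 unsatisfiable, so it must be DET.
Position 3: tagging it NOUN would leave rule 3 unsatisfiable, so it must be VERB.
The only consistent sequence is: ADV VERB VERB ADV DET NOUN ADJ DET DET DET.
Rule-by-rule: rule 1 ✓; rule 2 ✓; rule 3 ✓; rule 4 ✓; rule 5 ✓.

ADV VERB VERB ADV DET NOUN ADJ DET DET DET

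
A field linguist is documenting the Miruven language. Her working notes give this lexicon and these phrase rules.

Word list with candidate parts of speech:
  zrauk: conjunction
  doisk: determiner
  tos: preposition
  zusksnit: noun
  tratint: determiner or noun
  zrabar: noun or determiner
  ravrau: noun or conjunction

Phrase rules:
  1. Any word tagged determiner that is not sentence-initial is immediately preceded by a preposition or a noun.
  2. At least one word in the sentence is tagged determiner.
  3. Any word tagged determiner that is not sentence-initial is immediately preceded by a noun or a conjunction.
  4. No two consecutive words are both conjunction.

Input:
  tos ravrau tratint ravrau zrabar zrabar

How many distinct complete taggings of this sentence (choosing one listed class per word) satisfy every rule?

Candidates per position — 1:tos {preposition}; 2:ravrau {noun,conjunction}; 3:tratint {determiner,noun}; 4:ravrau {noun,conjunction}; 5:zrabar {noun,determiner}; 6:zrabar {noun,determiner}.
There are 32 candidate sequences in total.
Checking each against the rules leaves 11 sequences.
Count = 11.

11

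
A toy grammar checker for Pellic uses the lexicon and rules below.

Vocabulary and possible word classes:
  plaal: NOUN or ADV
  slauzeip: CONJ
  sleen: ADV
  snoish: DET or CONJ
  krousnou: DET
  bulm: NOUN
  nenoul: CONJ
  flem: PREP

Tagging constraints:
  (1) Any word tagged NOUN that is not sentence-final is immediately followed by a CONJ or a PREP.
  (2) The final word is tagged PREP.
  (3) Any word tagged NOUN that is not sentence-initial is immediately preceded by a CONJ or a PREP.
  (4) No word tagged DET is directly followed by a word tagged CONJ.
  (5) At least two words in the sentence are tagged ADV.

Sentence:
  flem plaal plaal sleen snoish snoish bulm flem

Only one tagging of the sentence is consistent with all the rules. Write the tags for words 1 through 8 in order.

Candidates per position — 1:flem {PREP}; 2:plaal {NOUN,ADV}; 3:plaal {NOUN,ADV}; 4:sleen {ADV}; 5:snoish {DET,CONJ}; 6:snoish {DET,CONJ}; 7:bulm {NOUN}; 8:flem {PREP}.
At position 2, choosing NOUN makes rule 1 impossible to satisfy; hence ADV.
At position 3, choosing NOUN makes rule 1 impossible to satisfy; hence ADV.
At position 6, choosing DET makes rule 3 impossible to satisfy; hence CONJ.
At position 5, choosing DET makes rule 4 impossible to satisfy; hence CONJ.
The only consistent sequence is: PREP ADV ADV ADV CONJ CONJ NOUN PREP.
Verifying each rule — rule 1 satisfied; rule 2 satisfied; rule 3 satisfied; rule 4 satisfied; rule 5 satisfied.

PREP ADV ADV ADV CONJ CONJ NOUN PREP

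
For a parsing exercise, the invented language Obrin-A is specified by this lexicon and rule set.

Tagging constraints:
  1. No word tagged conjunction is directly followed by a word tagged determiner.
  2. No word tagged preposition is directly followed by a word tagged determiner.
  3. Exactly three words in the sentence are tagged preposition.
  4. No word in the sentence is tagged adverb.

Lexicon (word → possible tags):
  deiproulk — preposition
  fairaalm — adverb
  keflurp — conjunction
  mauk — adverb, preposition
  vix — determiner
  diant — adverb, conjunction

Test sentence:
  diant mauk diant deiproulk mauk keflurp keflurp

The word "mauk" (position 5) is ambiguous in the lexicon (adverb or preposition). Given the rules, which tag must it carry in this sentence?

preposition

Candidates per position — 1:diant {adverb,conjunction}; 2:mauk {adverb,preposition}; 3:diant {adverb,conjunction}; 4:deiproulk {preposition}; 5:mauk {adverb,preposition}; 6:keflurp {conjunction}; 7:keflurp {conjunction}.
At position 1, choosing adverb makes rule 4 impossible to satisfy; hence conjunction.
At position 2, choosing adverb makes rule 3 impossible to satisfy; hence preposition.
At position 3, choosing adverb makes rule 4 impossible to satisfy; hence conjunction.
At position 5, choosing adverb makes rule 3 impossible to satisfy; hence preposition.
The unique satisfying tagging is: conjunction preposition conjunction preposition preposition conjunction conjunction.
Verifying each rule — rule 1 ok; rule 2 ok; rule 3 ok; rule 4 ok.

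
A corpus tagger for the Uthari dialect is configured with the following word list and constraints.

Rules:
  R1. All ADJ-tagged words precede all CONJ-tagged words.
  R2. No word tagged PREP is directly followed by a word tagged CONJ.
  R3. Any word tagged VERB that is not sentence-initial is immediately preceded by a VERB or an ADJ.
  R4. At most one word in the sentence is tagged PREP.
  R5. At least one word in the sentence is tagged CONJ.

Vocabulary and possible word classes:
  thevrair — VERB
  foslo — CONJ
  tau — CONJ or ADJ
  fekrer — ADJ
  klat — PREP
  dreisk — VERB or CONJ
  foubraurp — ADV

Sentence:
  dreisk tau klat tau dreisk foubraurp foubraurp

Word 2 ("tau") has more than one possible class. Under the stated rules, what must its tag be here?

Candidates per position — 1:dreisk {VERB,CONJ}; 2:tau {CONJ,ADJ}; 3:klat {PREP}; 4:tau {CONJ,ADJ}; 5:dreisk {VERB,CONJ}; 6:foubraurp {ADV}; 7:foubraurp {ADV}.
Position 4: CONJ is ruled out by rule 2; that leaves ADJ.
Position 1: CONJ is ruled out by rule 1; that leaves VERB.
Position 2: CONJ is ruled out by rule 1; that leaves ADJ.
Position 5: VERB is ruled out by rule 5; that leaves CONJ.
The unique satisfying tagging is: VERB ADJ PREP ADJ CONJ ADV ADV.
Rule-by-rule: rule 1 satisfied; rule 2 satisfied; rule 3 satisfied; rule 4 satisfied; rule 5 satisfied.

ADJ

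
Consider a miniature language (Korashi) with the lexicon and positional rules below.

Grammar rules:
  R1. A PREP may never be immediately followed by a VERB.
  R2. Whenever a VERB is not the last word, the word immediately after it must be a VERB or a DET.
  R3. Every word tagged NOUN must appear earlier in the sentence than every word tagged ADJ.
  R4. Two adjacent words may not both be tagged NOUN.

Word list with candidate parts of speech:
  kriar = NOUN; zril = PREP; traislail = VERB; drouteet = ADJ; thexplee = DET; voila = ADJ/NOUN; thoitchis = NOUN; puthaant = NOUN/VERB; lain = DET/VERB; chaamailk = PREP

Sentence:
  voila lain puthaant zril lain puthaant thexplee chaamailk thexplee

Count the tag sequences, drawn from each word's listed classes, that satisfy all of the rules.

2

Candidates per position — 1:voila {ADJ,NOUN}; 2:lain {DET,VERB}; 3:puthaant {NOUN,VERB}; 4:zril {PREP}; 5:lain {DET,VERB}; 6:puthaant {NOUN,VERB}; 7:thexplee {DET}; 8:chaamailk {PREP}; 9:thexplee {DET}.
There are 32 candidate sequences in total.
The sequences that satisfy every rule: NOUN DET NOUN PREP DET NOUN DET PREP DET; NOUN DET NOUN PREP DET VERB DET PREP DET.
Count = 2.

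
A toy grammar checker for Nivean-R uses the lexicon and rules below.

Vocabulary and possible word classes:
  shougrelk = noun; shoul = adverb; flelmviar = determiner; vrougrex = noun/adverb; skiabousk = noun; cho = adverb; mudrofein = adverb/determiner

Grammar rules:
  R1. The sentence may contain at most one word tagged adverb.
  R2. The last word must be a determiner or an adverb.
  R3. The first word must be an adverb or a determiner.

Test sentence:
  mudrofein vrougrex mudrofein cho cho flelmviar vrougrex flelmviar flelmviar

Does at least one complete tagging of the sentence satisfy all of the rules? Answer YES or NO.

Candidates per position — 1:mudrofein {adverb,determiner}; 2:vrougrex {noun,adverb}; 3:mudrofein {adverb,determiner}; 4:cho {adverb}; 5:cho {adverb}; 6:flelmviar {determiner}; 7:vrougrex {noun,adverb}; 8:flelmviar {determiner}; 9:flelmviar {determiner}.
Rule 1 cannot be satisfied by any choice of tags from the lexicon.
So there is no consistent tagging.

NO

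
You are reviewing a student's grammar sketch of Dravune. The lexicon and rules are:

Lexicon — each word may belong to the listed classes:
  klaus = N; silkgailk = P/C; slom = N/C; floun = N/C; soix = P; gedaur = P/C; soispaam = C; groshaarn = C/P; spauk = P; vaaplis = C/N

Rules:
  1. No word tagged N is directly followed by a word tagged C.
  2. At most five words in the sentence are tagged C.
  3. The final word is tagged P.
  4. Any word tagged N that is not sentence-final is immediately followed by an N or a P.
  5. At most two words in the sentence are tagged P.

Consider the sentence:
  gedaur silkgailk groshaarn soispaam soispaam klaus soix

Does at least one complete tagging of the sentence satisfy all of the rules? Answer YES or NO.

YES

Candidates per position — 1:gedaur {P,C}; 2:silkgailk {P,C}; 3:groshaarn {C,P}; 4:soispaam {C}; 5:soispaam {C}; 6:klaus {N}; 7:soix {P}.
One satisfying assignment: P C C C C N P.
Checking: rule 1 holds; rule 2 holds; rule 3 holds; rule 4 holds; rule 5 holds.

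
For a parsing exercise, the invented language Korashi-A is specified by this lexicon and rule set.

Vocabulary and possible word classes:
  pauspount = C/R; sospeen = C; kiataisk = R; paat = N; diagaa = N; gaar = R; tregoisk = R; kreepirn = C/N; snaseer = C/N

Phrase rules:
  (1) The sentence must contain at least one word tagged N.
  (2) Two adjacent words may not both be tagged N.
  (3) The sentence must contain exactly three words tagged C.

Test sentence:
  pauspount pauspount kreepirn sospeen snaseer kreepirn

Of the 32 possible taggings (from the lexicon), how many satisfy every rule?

7

Candidates per position — 1:pauspount {C,R}; 2:pauspount {C,R}; 3:kreepirn {C,N}; 4:sospeen {C}; 5:snaseer {C,N}; 6:kreepirn {C,N}.
There are 32 candidate sequences in total.
Checking each against the rules leaves 7 sequences.
Count = 7.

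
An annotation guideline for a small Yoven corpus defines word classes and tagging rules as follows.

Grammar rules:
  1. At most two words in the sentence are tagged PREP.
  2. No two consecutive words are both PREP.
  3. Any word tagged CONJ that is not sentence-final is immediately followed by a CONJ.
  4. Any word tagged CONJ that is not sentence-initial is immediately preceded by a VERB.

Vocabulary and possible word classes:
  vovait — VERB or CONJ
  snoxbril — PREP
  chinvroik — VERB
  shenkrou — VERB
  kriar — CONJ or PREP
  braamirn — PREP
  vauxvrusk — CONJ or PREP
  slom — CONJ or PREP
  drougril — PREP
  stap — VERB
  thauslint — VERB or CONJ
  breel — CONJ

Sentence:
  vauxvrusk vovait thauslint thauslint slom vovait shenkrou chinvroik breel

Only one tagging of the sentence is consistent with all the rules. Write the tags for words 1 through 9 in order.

Candidates per position — 1:vauxvrusk {CONJ,PREP}; 2:vovait {VERB,CONJ}; 3:thauslint {VERB,CONJ}; 4:thauslint {VERB,CONJ}; 5:slom {CONJ,PREP}; 6:vovait {VERB,CONJ}; 7:shenkrou {VERB}; 8:chinvroik {VERB}; 9:breel {CONJ}.
Word 1 cannot be CONJ — rule 3 would then fail for every completion. It is PREP.
Word 2 cannot be CONJ — rule 3 would then fail for every completion. It is VERB.
Word 3 cannot be CONJ — rule 3 would then fail for every completion. It is VERB.
Word 4 cannot be CONJ — rule 3 would then fail for every completion. It is VERB.
Word 5 cannot be CONJ — rule 3 would then fail for every completion. It is PREP.
Word 6 cannot be CONJ — rule 3 would then fail for every completion. It is VERB.
That leaves exactly one tagging: PREP VERB VERB VERB PREP VERB VERB VERB CONJ.
Checking: rule 1 holds; rule 2 holds; rule 3 holds; rule 4 holds.

PREP VERB VERB VERB PREP VERB VERB VERB CONJ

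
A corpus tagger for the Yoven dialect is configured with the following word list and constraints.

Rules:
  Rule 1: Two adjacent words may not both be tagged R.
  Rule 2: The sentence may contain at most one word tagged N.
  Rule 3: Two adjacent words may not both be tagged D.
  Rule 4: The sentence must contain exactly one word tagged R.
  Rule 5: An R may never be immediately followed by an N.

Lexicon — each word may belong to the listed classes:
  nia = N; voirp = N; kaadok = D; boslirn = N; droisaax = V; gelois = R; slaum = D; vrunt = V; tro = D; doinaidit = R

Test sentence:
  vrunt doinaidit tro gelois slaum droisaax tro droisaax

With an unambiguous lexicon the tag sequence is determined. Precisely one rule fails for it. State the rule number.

Fixed tagging: V R D R D V D V.
Checking each rule: R1 ok, R2 ok, R3 ok, R4 fails, R5 ok.
Only rule 4 fails.

4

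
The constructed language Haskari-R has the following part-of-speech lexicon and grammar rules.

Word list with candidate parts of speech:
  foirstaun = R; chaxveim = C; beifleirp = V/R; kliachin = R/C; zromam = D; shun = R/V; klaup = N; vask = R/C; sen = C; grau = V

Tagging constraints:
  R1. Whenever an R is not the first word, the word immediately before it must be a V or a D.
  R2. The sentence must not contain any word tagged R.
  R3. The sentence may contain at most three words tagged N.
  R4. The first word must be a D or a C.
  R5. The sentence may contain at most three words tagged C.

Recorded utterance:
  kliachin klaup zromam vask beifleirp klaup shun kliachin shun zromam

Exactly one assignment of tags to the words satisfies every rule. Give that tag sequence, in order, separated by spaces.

C N D C V N V C V D

Candidates per position — 1:kliachin {R,C}; 2:klaup {N}; 3:zromam {D}; 4:vask {R,C}; 5:beifleirp {V,R}; 6:klaup {N}; 7:shun {R,V}; 8:kliachin {R,C}; 9:shun {R,V}; 10:zromam {D}.
Position 1: tagging it R would leave rule 2 unsatisfiable, so it must be C.
Position 4: tagging it R would leave rule 2 unsatisfiable, so it must be C.
Position 5: tagging it R would leave rule 1 unsatisfiable, so it must be V.
Position 7: tagging it R would leave rule 1 unsatisfiable, so it must be V.
Position 8: tagging it R would leave rule 2 unsatisfiable, so it must be C.
Position 9: tagging it R would leave rule 1 unsatisfiable, so it must be V.
The only consistent sequence is: C N D C V N V C V D.
Check: rule 1 ok; rule 2 ok; rule 3 ok; rule 4 ok; rule 5 ok.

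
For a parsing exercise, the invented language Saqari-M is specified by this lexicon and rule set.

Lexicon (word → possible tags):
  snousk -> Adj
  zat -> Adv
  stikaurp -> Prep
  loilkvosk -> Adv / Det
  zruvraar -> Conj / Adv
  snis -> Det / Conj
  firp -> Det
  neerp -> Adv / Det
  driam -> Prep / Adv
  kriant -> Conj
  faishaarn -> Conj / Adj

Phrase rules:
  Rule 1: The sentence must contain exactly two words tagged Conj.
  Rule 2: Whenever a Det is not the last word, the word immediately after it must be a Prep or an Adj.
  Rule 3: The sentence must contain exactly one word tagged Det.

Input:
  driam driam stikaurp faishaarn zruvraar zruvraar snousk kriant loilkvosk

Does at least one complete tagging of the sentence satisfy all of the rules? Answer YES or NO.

Candidates per position — 1:driam {Prep,Adv}; 2:driam {Prep,Adv}; 3:stikaurp {Prep}; 4:faishaarn {Conj,Adj}; 5:zruvraar {Conj,Adv}; 6:zruvraar {Conj,Adv}; 7:snousk {Adj}; 8:kriant {Conj}; 9:loilkvosk {Adv,Det}.
One satisfying assignment: Prep Prep Prep Adj Conj Adv Adj Conj Det.
Check: rule 1 ok; rule 2 ok; rule 3 ok.

YES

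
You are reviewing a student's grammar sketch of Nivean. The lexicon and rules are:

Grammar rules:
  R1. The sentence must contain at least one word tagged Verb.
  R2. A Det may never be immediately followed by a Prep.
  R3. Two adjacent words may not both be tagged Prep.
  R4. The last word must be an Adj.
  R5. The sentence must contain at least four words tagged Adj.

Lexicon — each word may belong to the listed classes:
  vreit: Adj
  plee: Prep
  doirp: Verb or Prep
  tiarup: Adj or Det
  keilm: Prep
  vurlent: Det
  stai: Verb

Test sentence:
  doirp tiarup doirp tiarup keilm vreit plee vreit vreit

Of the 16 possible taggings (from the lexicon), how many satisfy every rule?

Candidates per position — 1:doirp {Verb,Prep}; 2:tiarup {Adj,Det}; 3:doirp {Verb,Prep}; 4:tiarup {Adj,Det}; 5:keilm {Prep}; 6:vreit {Adj}; 7:plee {Prep}; 8:vreit {Adj}; 9:vreit {Adj}.
There are 16 candidate sequences in total.
The sequences that satisfy every rule: Verb Adj Verb Adj Prep Adj Prep Adj Adj; Verb Adj Prep Adj Prep Adj Prep Adj Adj; Verb Det Verb Adj Prep Adj Prep Adj Adj; Prep Adj Verb Adj Prep Adj Prep Adj Adj; Prep Det Verb Adj Prep Adj Prep Adj Adj.
Count = 5.

5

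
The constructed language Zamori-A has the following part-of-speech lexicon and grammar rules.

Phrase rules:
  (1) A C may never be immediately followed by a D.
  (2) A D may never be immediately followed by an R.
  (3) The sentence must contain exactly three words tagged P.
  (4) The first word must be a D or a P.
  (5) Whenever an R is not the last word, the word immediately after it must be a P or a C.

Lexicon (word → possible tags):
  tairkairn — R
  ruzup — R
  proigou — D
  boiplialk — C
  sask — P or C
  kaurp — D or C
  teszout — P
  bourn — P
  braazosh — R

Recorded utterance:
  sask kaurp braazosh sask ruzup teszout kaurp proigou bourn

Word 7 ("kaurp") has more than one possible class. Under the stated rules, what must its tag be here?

Candidates per position — 1:sask {P,C}; 2:kaurp {D,C}; 3:braazosh {R}; 4:sask {P,C}; 5:ruzup {R}; 6:teszout {P}; 7:kaurp {D,C}; 8:proigou {D}; 9:bourn {P}.
At position 1, choosing C makes rule 4 impossible to satisfy; hence P.
At position 2, choosing D makes rule 2 impossible to satisfy; hence C.
At position 4, choosing P makes rule 3 impossible to satisfy; hence C.
At position 7, choosing C makes rule 1 impossible to satisfy; hence D.
That leaves exactly one tagging: P C R C R P D D P.
Checking: rule 1 ok; rule 2 ok; rule 3 ok; rule 4 ok; rule 5 ok.

D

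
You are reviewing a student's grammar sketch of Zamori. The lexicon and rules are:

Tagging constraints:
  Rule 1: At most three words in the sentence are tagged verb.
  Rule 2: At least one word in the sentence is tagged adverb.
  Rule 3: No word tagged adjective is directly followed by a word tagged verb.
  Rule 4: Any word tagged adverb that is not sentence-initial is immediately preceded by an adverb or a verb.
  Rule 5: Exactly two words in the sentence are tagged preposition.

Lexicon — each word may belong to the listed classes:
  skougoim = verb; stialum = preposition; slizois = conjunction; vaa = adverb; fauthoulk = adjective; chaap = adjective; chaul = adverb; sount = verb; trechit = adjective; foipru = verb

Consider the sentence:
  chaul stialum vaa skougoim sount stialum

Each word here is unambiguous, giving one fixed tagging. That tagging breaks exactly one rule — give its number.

4

Fixed tagging: adverb preposition adverb verb verb preposition.
Checking each rule: R1 ok, R2 ok, R3 ok, R4 fails, R5 ok.
Only rule 4 fails.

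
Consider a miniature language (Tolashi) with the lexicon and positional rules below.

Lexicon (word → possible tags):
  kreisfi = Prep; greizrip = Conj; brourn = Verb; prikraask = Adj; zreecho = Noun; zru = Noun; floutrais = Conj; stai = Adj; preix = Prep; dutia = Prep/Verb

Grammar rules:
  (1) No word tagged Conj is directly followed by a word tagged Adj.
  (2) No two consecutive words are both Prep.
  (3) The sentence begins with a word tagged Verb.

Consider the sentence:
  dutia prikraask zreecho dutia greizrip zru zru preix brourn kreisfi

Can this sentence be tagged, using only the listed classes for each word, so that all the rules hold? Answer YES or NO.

YES

Candidates per position — 1:dutia {Prep,Verb}; 2:prikraask {Adj}; 3:zreecho {Noun}; 4:dutia {Prep,Verb}; 5:greizrip {Conj}; 6:zru {Noun}; 7:zru {Noun}; 8:preix {Prep}; 9:brourn {Verb}; 10:kreisfi {Prep}.
One satisfying assignment: Verb Adj Noun Prep Conj Noun Noun Prep Verb Prep.
Check: rule 1 holds; rule 2 holds; rule 3 holds.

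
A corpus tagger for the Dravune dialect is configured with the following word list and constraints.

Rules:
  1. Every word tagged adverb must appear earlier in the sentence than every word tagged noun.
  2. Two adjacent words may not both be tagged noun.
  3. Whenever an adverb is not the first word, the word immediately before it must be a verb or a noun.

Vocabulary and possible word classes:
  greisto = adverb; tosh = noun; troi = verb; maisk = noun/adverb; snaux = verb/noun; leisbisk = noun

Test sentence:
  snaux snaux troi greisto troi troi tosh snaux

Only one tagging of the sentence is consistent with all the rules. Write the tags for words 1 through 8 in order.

Candidates per position — 1:snaux {verb,noun}; 2:snaux {verb,noun}; 3:troi {verb}; 4:greisto {adverb}; 5:troi {verb}; 6:troi {verb}; 7:tosh {noun}; 8:snaux {verb,noun}.
If word 1 were noun, no tagging could satisfy rule 1; so word 1 is verb.
If word 2 were noun, no tagging could satisfy rule 1; so word 2 is verb.
If word 8 were noun, no tagging could satisfy rule 2; so word 8 is verb.
So the tagging must be: verb verb verb adverb verb verb noun verb.
Check: rule 1 ok; rule 2 ok; rule 3 ok.

verb verb verb adverb verb verb noun verb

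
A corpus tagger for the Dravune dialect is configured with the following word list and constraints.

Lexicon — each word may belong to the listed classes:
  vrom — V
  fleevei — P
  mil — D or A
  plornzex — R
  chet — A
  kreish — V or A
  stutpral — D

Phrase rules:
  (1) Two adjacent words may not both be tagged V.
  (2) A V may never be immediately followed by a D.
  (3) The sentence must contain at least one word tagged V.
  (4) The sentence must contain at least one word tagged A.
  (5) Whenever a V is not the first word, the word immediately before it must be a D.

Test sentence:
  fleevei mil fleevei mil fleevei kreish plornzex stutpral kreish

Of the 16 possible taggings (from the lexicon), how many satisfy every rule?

4

Candidates per position — 1:fleevei {P}; 2:mil {D,A}; 3:fleevei {P}; 4:mil {D,A}; 5:fleevei {P}; 6:kreish {V,A}; 7:plornzex {R}; 8:stutpral {D}; 9:kreish {V,A}.
There are 16 candidate sequences in total.
The sequences that satisfy every rule: P D P D P A R D V; P D P A P A R D V; P A P D P A R D V; P A P A P A R D V.
Count = 4.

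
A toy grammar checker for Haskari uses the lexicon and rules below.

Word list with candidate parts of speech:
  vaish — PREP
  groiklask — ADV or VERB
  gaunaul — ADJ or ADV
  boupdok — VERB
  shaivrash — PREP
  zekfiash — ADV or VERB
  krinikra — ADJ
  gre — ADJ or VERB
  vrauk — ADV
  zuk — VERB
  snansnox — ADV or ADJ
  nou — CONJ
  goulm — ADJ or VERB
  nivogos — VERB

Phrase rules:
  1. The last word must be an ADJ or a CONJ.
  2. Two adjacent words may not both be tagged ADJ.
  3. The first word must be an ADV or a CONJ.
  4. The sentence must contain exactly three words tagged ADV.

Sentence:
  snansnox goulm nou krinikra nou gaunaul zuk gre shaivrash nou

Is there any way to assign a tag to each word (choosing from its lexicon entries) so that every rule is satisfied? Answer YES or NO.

Candidates per position — 1:snansnox {ADV,ADJ}; 2:goulm {ADJ,VERB}; 3:nou {CONJ}; 4:krinikra {ADJ}; 5:nou {CONJ}; 6:gaunaul {ADJ,ADV}; 7:zuk {VERB}; 8:gre {ADJ,VERB}; 9:shaivrash {PREP}; 10:nou {CONJ}.
Rule 4 cannot be satisfied by any choice of tags from the lexicon.
So there is no consistent tagging.

NO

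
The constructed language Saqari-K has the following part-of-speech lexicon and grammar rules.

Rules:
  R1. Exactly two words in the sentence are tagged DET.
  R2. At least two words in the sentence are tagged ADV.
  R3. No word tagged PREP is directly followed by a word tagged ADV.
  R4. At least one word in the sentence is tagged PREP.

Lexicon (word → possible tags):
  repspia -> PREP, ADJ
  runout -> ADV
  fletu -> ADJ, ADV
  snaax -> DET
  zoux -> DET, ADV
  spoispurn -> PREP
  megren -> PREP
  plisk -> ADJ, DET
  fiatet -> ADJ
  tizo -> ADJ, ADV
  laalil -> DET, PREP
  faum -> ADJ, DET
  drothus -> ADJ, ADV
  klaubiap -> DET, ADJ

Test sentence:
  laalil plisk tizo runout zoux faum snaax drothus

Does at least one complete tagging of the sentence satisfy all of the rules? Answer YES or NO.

YES

Candidates per position — 1:laalil {DET,PREP}; 2:plisk {ADJ,DET}; 3:tizo {ADJ,ADV}; 4:runout {ADV}; 5:zoux {DET,ADV}; 6:faum {ADJ,DET}; 7:snaax {DET}; 8:drothus {ADJ,ADV}.
One satisfying assignment: PREP ADJ ADV ADV ADV DET DET ADJ.
Check: rule 1 ✓; rule 2 ✓; rule 3 ✓; rule 4 ✓.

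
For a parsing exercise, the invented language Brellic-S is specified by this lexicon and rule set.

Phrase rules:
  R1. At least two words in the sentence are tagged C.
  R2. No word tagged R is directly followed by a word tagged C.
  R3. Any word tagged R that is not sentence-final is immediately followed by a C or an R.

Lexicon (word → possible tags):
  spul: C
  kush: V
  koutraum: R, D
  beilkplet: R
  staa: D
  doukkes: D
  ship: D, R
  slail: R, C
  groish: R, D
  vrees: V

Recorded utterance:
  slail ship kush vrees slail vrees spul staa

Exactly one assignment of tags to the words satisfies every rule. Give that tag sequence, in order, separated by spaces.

Candidates per position — 1:slail {R,C}; 2:ship {D,R}; 3:kush {V}; 4:vrees {V}; 5:slail {R,C}; 6:vrees {V}; 7:spul {C}; 8:staa {D}.
If word 1 were R, no tagging could satisfy rule 3; so word 1 is C.
If word 2 were R, no tagging could satisfy rule 3; so word 2 is D.
If word 5 were R, no tagging could satisfy rule 3; so word 5 is C.
That leaves exactly one tagging: C D V V C V C D.
Rule-by-rule: rule 1 holds; rule 2 holds; rule 3 holds.

C D V V C V C D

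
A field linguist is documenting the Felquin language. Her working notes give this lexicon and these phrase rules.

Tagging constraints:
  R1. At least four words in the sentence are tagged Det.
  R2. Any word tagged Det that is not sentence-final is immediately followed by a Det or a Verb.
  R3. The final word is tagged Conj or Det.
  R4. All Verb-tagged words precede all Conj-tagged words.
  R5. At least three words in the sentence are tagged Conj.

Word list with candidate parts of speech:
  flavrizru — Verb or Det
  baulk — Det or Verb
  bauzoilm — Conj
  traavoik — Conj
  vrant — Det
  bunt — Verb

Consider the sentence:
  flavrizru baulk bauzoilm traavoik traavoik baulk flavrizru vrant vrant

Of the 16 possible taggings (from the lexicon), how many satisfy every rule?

Candidates per position — 1:flavrizru {Verb,Det}; 2:baulk {Det,Verb}; 3:bauzoilm {Conj}; 4:traavoik {Conj}; 5:traavoik {Conj}; 6:baulk {Det,Verb}; 7:flavrizru {Verb,Det}; 8:vrant {Det}; 9:vrant {Det}.
There are 16 candidate sequences in total.
The sequences that satisfy every rule: Verb Verb Conj Conj Conj Det Det Det Det; Det Verb Conj Conj Conj Det Det Det Det.
Count = 2.

2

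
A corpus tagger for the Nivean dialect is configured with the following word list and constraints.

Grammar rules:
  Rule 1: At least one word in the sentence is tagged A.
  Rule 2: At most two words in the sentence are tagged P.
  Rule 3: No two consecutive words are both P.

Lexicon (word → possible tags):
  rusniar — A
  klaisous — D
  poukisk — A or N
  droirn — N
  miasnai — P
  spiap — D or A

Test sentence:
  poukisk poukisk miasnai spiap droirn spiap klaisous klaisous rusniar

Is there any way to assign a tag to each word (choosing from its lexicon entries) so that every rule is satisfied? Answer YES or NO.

Candidates per position — 1:poukisk {A,N}; 2:poukisk {A,N}; 3:miasnai {P}; 4:spiap {D,A}; 5:droirn {N}; 6:spiap {D,A}; 7:klaisous {D}; 8:klaisous {D}; 9:rusniar {A}.
One satisfying assignment: N N P A N D D D A.
Checking: rule 1 ✓; rule 2 ✓; rule 3 ✓.

YES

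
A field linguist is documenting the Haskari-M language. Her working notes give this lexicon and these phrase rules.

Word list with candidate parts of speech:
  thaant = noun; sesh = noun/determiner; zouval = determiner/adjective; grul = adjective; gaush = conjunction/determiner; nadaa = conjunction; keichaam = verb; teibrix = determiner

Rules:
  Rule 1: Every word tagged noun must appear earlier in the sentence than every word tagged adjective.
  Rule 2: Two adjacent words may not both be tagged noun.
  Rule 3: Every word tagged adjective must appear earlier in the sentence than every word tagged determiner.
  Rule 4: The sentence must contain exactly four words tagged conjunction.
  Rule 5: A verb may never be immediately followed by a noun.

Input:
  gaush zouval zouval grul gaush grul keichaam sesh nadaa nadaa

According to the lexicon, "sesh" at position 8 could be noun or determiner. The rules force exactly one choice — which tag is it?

determiner

Candidates per position — 1:gaush {conjunction,determiner}; 2:zouval {determiner,adjective}; 3:zouval {determiner,adjective}; 4:grul {adjective}; 5:gaush {conjunction,determiner}; 6:grul {adjective}; 7:keichaam {verb}; 8:sesh {noun,determiner}; 9:nadaa {conjunction}; 10:nadaa {conjunction}.
If word 1 were determiner, no tagging could satisfy rule 3; so word 1 is conjunction.
If word 2 were determiner, no tagging could satisfy rule 3; so word 2 is adjective.
If word 3 were determiner, no tagging could satisfy rule 3; so word 3 is adjective.
If word 5 were determiner, no tagging could satisfy rule 3; so word 5 is conjunction.
If word 8 were noun, no tagging could satisfy rule 1; so word 8 is determiner.
So the tagging must be: conjunction adjective adjective adjective conjunction adjective verb determiner conjunction conjunction.
Rule-by-rule: rule 1 ✓; rule 2 ✓; rule 3 ✓; rule 4 ✓; rule 5 ✓.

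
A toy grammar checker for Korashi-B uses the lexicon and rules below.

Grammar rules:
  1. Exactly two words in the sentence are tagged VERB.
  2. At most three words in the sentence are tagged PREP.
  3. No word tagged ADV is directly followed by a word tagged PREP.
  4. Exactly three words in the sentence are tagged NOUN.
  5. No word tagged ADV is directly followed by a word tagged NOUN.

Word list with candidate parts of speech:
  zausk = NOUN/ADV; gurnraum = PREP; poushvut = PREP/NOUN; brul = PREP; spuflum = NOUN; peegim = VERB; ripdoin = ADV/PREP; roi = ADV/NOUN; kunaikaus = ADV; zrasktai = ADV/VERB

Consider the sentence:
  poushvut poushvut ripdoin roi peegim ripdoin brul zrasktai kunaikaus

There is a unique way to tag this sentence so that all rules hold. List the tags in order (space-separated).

Candidates per position — 1:poushvut {PREP,NOUN}; 2:poushvut {PREP,NOUN}; 3:ripdoin {ADV,PREP}; 4:roi {ADV,NOUN}; 5:peegim {VERB}; 6:ripdoin {ADV,PREP}; 7:brul {PREP}; 8:zrasktai {ADV,VERB}; 9:kunaikaus {ADV}.
Position 1: tagging it PREP would leave rule 4 unsatisfiable, so it must be NOUN.
Position 2: tagging it PREP would leave rule 4 unsatisfiable, so it must be NOUN.
Position 4: tagging it ADV would leave rule 4 unsatisfiable, so it must be NOUN.
Position 6: tagging it ADV would leave rule 3 unsatisfiable, so it must be PREP.
Position 8: tagging it ADV would leave rule 1 unsatisfiable, so it must be VERB.
Position 3: tagging it ADV would leave rule 5 unsatisfiable, so it must be PREP.
So the tagging must be: NOUN NOUN PREP NOUN VERB PREP PREP VERB ADV.
Checking: rule 1 ok; rule 2 ok; rule 3 ok; rule 4 ok; rule 5 ok.

NOUN NOUN PREP NOUN VERB PREP PREP VERB ADV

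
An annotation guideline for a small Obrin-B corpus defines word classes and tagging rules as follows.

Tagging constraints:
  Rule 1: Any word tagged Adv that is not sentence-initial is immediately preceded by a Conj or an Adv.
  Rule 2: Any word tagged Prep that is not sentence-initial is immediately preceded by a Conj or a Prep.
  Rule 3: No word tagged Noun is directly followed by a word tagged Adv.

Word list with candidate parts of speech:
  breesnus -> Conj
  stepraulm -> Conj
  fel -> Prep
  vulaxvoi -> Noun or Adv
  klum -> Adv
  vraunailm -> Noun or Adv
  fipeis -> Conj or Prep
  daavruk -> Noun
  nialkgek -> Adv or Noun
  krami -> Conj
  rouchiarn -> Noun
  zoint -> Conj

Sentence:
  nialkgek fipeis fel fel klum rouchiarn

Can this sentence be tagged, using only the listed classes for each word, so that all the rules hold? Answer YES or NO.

Candidates per position — 1:nialkgek {Adv,Noun}; 2:fipeis {Conj,Prep}; 3:fel {Prep}; 4:fel {Prep}; 5:klum {Adv}; 6:rouchiarn {Noun}.
Rule 1 cannot be satisfied by any choice of tags from the lexicon.
So there is no consistent tagging.

NO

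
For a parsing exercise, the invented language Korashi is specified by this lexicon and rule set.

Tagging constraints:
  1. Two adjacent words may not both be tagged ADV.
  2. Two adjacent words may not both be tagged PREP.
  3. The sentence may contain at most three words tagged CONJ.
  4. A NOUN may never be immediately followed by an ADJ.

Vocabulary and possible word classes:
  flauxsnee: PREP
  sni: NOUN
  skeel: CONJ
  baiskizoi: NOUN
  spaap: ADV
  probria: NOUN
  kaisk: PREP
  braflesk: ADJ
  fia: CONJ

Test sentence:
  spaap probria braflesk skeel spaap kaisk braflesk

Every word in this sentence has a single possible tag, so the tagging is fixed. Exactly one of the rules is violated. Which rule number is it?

4

Fixed tagging: ADV NOUN ADJ CONJ ADV PREP ADJ.
Checking each rule: R1 ok, R2 ok, R3 ok, R4 fails.
Only rule 4 fails.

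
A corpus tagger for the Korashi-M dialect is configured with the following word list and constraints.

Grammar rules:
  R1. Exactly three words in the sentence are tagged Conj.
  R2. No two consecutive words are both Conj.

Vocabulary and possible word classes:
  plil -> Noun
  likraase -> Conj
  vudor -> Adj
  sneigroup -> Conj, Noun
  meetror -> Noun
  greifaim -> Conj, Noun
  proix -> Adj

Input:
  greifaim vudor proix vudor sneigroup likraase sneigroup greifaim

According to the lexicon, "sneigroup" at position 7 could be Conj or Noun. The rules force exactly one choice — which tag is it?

Noun

Candidates per position — 1:greifaim {Conj,Noun}; 2:vudor {Adj}; 3:proix {Adj}; 4:vudor {Adj}; 5:sneigroup {Conj,Noun}; 6:likraase {Conj}; 7:sneigroup {Conj,Noun}; 8:greifaim {Conj,Noun}.
Word 5 cannot be Conj — rule 2 would then fail for every completion. It is Noun.
Word 7 cannot be Conj — rule 2 would then fail for every completion. It is Noun.
Word 8 cannot be Noun — rule 1 would then fail for every completion. It is Conj.
Word 1 cannot be Noun — rule 1 would then fail for every completion. It is Conj.
The only consistent sequence is: Conj Adj Adj Adj Noun Conj Noun Conj.
Rule-by-rule: rule 1 satisfied; rule 2 satisfied.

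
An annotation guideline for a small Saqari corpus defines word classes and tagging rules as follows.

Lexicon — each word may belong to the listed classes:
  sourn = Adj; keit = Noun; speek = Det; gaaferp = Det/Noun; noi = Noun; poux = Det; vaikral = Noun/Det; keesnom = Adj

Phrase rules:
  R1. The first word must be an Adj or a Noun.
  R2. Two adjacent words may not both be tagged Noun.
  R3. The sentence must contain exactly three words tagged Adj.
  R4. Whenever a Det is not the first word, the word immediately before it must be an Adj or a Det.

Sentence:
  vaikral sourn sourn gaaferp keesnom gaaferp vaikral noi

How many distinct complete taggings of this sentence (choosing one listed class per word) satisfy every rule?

2

Candidates per position — 1:vaikral {Noun,Det}; 2:sourn {Adj}; 3:sourn {Adj}; 4:gaaferp {Det,Noun}; 5:keesnom {Adj}; 6:gaaferp {Det,Noun}; 7:vaikral {Noun,Det}; 8:noi {Noun}.
There are 16 candidate sequences in total.
The sequences that satisfy every rule: Noun Adj Adj Det Adj Det Det Noun; Noun Adj Adj Noun Adj Det Det Noun.
Count = 2.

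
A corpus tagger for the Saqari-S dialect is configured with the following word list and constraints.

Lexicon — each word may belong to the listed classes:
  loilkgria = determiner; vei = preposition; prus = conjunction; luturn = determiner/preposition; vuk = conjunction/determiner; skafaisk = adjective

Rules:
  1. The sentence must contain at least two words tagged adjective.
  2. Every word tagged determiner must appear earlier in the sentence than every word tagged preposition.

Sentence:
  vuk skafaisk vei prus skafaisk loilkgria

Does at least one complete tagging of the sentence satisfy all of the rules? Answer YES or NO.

Candidates per position — 1:vuk {conjunction,determiner}; 2:skafaisk {adjective}; 3:vei {preposition}; 4:prus {conjunction}; 5:skafaisk {adjective}; 6:loilkgria {determiner}.
Rule 2 cannot be satisfied by any choice of tags from the lexicon.
So there is no consistent tagging.

NO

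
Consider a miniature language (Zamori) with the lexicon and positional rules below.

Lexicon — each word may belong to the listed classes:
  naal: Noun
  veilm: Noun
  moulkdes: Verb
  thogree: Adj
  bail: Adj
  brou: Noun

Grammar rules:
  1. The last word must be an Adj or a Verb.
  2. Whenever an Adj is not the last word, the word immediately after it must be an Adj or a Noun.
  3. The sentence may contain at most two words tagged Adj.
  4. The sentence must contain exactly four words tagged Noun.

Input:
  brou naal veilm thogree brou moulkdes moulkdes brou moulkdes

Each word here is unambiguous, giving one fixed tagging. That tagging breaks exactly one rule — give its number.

Fixed tagging: Noun Noun Noun Adj Noun Verb Verb Noun Verb.
Applying the rules: R1 ✓, R2 ✓, R3 ✓, R4 ✗.
Only rule 4 fails.

4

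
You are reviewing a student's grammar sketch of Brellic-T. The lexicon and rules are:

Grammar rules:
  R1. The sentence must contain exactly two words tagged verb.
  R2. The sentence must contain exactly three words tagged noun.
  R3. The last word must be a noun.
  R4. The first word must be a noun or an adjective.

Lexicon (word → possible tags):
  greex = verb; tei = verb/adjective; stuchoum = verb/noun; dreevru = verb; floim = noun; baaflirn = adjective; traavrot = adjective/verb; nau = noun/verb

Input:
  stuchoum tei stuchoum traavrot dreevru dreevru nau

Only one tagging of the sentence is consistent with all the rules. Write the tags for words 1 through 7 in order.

Candidates per position — 1:stuchoum {verb,noun}; 2:tei {verb,adjective}; 3:stuchoum {verb,noun}; 4:traavrot {adjective,verb}; 5:dreevru {verb}; 6:dreevru {verb}; 7:nau {noun,verb}.
Position 1: tagging it verb would leave rule 1 unsatisfiable, so it must be noun.
Position 2: tagging it verb would leave rule 1 unsatisfiable, so it must be adjective.
Position 3: tagging it verb would leave rule 1 unsatisfiable, so it must be noun.
Position 4: tagging it verb would leave rule 1 unsatisfiable, so it must be adjective.
Position 7: tagging it verb would leave rule 1 unsatisfiable, so it must be noun.
So the tagging must be: noun adjective noun adjective verb verb noun.
Rule-by-rule: rule 1 satisfied; rule 2 satisfied; rule 3 satisfied; rule 4 satisfied.

noun adjective noun adjective verb verb noun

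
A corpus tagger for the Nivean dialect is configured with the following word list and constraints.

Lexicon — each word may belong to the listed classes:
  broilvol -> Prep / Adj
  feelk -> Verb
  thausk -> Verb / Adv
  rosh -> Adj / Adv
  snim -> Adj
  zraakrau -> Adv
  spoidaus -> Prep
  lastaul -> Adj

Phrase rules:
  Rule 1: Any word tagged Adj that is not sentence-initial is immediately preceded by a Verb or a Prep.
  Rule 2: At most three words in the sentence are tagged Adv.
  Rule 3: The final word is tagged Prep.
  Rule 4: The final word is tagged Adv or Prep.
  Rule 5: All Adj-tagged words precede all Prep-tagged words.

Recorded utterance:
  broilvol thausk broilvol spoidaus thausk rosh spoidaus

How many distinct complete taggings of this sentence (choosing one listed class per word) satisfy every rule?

Candidates per position — 1:broilvol {Prep,Adj}; 2:thausk {Verb,Adv}; 3:broilvol {Prep,Adj}; 4:spoidaus {Prep}; 5:thausk {Verb,Adv}; 6:rosh {Adj,Adv}; 7:spoidaus {Prep}.
There are 32 candidate sequences in total.
Checking each against the rules leaves 10 sequences.
Count = 10.

10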